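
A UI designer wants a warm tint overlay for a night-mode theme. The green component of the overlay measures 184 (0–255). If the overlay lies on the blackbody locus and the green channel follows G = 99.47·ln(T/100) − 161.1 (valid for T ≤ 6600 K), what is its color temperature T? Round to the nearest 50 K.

3200 K

ln t = (184 + 161.1) / 99.47 = 3.4694.
t = e^3.4694 = 32.117.
T = 100·t = 3212 K → 3200 K to the nearest 50 K.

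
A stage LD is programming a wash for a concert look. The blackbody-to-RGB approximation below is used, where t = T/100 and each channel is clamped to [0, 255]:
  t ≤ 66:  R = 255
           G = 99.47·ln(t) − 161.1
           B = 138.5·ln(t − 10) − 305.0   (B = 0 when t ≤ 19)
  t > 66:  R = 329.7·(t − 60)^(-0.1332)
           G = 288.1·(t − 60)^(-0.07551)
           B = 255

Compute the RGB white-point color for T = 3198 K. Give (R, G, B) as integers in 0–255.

(255, 184, 123)

t = 3198/100 = 31.98; the t ≤ 66 branch applies.
R = 255 by definition for t ≤ 66.
G = 99.47·ln 31.98 − 161.1 = 99.47·3.4651 − 161.1 = 183.575.
B = 138.5·ln(31.98 − 10) − 305.0 = 138.5·ln 21.98 − 305.0 = 138.5·3.0901 − 305.0 = 122.983.
Rounded: (255, 184, 123).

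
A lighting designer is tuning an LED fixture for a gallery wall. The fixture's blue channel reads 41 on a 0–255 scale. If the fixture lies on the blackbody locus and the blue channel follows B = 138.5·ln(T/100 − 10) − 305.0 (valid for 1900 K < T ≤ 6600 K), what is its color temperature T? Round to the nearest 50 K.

2200 K

ln(t − 10) = (41 + 305.0) / 138.5 = 2.4982.
t − 10 = e^2.4982 = 12.161, so t = 22.161.
T = 100·t = 2216 K → 2200 K to the nearest 50 K.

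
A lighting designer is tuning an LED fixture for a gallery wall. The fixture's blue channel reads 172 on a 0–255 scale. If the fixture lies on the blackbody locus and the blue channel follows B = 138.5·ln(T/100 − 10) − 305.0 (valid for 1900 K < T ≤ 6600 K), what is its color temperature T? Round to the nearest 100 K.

4100 K

ln(t − 10) = (172 + 305.0) / 138.5 = 3.4440.
t − 10 = e^3.4440 = 31.313, so t = 41.313.
T = 100·t = 4131 K → 4100 K to the nearest 100 K.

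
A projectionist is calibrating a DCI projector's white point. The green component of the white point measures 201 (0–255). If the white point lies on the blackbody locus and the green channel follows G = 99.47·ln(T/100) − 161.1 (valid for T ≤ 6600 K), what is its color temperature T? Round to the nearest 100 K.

3800 K

ln t = (201 + 161.1) / 99.47 = 3.6403.
t = e^3.6403 = 38.103.
T = 100·t = 3810 K → 3800 K to the nearest 100 K.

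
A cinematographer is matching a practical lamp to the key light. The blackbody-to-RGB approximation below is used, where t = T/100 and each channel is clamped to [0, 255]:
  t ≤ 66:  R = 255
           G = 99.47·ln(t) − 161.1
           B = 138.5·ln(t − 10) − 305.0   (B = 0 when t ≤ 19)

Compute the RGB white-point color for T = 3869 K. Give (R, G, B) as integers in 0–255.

t = 3869/100 = 38.69; the t ≤ 66 branch applies.
R = 255 by definition for t ≤ 66.
G = 99.47·ln 38.69 − 161.1 = 99.47·3.6556 − 161.1 = 202.521.
B = 138.5·ln(38.69 − 10) − 305.0 = 138.5·ln 28.69 − 305.0 = 138.5·3.3565 − 305.0 = 159.882.
Rounded: (255, 203, 160).

(255, 203, 160)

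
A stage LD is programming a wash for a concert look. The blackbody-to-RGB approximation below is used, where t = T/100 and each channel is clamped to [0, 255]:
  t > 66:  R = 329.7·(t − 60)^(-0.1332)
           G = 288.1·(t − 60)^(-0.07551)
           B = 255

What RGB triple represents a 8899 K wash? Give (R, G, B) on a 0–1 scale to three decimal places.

(0.826, 0.876, 1.000)

t = 8899/100 = 88.99; the t > 66 branch applies.
R = 329.7·(88.99 − 60)^(-0.1332) = 329.7·28.99^(-0.1332) = 329.7·0.63860 = 210.546.
G = 288.1·(88.99 − 60)^(-0.07551) = 288.1·28.99^(-0.07551) = 288.1·0.77551 = 223.424.
B = 255 by definition for t > 66.
Dividing each by 255: (0.8257, 0.8762, 1.0000) → (0.826, 0.876, 1.000).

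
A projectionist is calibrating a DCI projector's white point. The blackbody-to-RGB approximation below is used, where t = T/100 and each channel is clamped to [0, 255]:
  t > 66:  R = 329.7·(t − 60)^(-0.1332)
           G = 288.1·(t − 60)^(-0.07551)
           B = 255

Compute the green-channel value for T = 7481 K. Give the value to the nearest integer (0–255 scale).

t = 7481/100 = 74.81; the t > 66 branch applies.
G = 288.1·(74.81 − 60)^(-0.07551) = 288.1·14.81^(-0.07551) = 288.1·0.81585 = 235.047.
Rounded: 235.

235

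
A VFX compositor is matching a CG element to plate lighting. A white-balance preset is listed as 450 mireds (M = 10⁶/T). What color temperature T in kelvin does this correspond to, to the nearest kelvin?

2222 K

T = 10⁶ / 450 = 2222.22 K → 2222 K.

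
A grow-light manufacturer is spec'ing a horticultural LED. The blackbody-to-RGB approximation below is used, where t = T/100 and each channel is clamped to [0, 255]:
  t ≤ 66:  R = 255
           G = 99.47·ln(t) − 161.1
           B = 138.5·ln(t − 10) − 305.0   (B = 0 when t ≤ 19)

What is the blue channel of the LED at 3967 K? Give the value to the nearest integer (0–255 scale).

t = 3967/100 = 39.67; the t ≤ 66 branch applies.
B = 138.5·ln(39.67 − 10) − 305.0 = 138.5·ln 29.67 − 305.0 = 138.5·3.3901 − 305.0 = 164.534.
Rounded: 165.

165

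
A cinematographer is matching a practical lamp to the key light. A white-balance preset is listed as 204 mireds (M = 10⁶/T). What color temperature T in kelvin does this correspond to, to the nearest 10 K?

4900 K

T = 10⁶ / 204 = 4901.96 K → 4900 K.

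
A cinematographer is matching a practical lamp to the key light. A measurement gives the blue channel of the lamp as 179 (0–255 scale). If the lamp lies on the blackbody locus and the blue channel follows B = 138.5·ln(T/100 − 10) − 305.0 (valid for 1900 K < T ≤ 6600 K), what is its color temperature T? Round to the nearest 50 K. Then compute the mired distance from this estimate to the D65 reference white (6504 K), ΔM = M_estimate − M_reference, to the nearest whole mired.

+79 mireds

ln(t − 10) = (179 + 305.0) / 138.5 = 3.4946.
t − 10 = e^3.4946 = 32.937, so t = 42.937.
T = 100·t = 4294 K → 4300 K to the nearest 50 K.
M_estimate = 10⁶/4300 = 232.56; M_reference = 10⁶/6504 = 153.75.
ΔM = 232.56 − 153.75 = 78.81 → +79 mireds.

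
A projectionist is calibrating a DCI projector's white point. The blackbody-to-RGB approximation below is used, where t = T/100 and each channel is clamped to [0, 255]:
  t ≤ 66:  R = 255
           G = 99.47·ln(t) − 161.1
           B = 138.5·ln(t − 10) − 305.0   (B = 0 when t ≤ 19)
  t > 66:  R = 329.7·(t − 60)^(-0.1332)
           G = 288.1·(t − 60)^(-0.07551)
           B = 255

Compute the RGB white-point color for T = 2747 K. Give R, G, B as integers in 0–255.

t = 2747/100 = 27.47; the t ≤ 66 branch applies.
R = 255 by definition for t ≤ 66.
G = 99.47·ln 27.47 − 161.1 = 99.47·3.3131 − 161.1 = 168.454.
B = 138.5·ln(27.47 − 10) − 305.0 = 138.5·ln 17.47 − 305.0 = 138.5·2.8605 − 305.0 = 91.177.
Rounded: (255, 168, 91).

R=255, G=168, B=91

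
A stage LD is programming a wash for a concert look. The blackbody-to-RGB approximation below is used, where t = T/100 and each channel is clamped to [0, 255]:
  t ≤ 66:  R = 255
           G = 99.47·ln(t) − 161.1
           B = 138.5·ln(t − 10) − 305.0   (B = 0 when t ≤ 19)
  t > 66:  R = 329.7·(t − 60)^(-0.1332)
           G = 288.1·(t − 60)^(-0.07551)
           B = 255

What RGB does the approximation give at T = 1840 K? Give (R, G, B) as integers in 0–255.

t = 1840/100 = 18.4; the t ≤ 66 branch applies.
R = 255 by definition for t ≤ 66.
G = 99.47·ln 18.4 − 161.1 = 99.47·2.9124 − 161.1 = 128.592.
t = 18.4 ≤ 19, so B = 0.
Rounded: (255, 129, 0).

(255, 129, 0)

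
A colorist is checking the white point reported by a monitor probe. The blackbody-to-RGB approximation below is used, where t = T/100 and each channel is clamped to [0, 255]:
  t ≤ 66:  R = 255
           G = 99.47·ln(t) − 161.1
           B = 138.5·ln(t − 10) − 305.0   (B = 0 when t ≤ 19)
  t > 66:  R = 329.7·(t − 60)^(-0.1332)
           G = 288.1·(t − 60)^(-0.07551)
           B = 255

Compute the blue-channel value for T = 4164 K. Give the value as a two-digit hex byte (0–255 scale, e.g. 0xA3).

0xAD

t = 4164/100 = 41.64; the t ≤ 66 branch applies.
B = 138.5·ln(41.64 − 10) − 305.0 = 138.5·ln 31.64 − 305.0 = 138.5·3.4544 − 305.0 = 173.437.
Rounded: 173; in hex, 0xAD.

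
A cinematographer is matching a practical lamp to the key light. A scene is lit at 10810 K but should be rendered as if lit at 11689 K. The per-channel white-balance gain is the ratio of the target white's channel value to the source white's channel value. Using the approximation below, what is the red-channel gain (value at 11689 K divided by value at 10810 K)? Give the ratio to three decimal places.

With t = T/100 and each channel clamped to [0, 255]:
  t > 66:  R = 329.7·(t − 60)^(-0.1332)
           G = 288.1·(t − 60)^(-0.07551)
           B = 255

At 10810 K (t = 108.1):
  R = 329.7·(108.1 − 60)^(-0.1332) = 329.7·48.1^(-0.1332) = 329.7·0.59695 = 196.815.
At 11689 K (t = 116.89):
  R = 329.7·(116.89 − 60)^(-0.1332) = 329.7·56.89^(-0.1332) = 329.7·0.58375 = 192.463.
Gain = 192.463 / 196.815 = 0.9779 → 0.978.

0.978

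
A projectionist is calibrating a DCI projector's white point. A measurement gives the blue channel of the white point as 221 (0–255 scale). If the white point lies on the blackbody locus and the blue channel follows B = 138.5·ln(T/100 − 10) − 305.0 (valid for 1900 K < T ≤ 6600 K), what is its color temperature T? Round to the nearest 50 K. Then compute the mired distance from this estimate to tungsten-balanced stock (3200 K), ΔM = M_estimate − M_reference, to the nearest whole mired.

-129 mireds

ln(t − 10) = (221 + 305.0) / 138.5 = 3.7978.
t − 10 = e^3.7978 = 44.604, so t = 54.604.
T = 100·t = 5460 K → 5450 K to the nearest 50 K.
M_estimate = 10⁶/5450 = 183.49; M_reference = 10⁶/3200 = 312.50.
ΔM = 183.49 − 312.50 = -129.01 → -129 mireds.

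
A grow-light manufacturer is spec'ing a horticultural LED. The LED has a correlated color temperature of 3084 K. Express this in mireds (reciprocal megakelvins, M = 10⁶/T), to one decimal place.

324.3 mireds

M = 10⁶ / 3084 = 324.254 → 324.3 mireds.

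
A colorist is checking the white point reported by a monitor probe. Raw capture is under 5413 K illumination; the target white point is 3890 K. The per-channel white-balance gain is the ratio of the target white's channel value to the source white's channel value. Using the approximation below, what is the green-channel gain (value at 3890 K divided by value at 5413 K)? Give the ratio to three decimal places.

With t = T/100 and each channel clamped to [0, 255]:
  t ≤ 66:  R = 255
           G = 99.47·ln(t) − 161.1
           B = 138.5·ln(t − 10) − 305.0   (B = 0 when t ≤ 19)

At 5413 K (t = 54.13):
  G = 99.47·ln 54.13 − 161.1 = 99.47·3.9914 − 161.1 = 235.923.
At 3890 K (t = 38.9):
  G = 99.47·ln 38.9 − 161.1 = 99.47·3.6610 − 161.1 = 203.059.
Gain = 203.059 / 235.923 = 0.8607 → 0.861.

0.861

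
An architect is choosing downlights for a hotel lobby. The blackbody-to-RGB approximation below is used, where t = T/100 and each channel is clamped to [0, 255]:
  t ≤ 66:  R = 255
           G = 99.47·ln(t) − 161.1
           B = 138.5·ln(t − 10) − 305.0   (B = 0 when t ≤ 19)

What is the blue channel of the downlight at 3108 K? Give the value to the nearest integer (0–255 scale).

117

t = 3108/100 = 31.08; the t ≤ 66 branch applies.
B = 138.5·ln(31.08 − 10) − 305.0 = 138.5·ln 21.08 − 305.0 = 138.5·3.0483 − 305.0 = 117.193.
Rounded: 117.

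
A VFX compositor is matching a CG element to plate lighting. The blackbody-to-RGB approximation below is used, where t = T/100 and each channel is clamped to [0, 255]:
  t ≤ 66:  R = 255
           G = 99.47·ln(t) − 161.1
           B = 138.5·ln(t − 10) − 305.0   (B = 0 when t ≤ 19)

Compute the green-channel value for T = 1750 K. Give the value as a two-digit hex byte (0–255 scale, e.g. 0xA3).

0x7C

t = 1750/100 = 17.5; the t ≤ 66 branch applies.
G = 99.47·ln 17.5 − 161.1 = 99.47·2.8622 − 161.1 = 123.603.
Rounded: 124; in hex, 0x7C.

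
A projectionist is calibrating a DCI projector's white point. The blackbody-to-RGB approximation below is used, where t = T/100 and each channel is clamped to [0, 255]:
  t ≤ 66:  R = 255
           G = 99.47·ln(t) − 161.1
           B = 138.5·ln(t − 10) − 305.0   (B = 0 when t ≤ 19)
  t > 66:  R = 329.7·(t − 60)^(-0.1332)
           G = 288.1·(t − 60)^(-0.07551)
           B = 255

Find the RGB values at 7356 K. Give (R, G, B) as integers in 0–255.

t = 7356/100 = 73.56; the t > 66 branch applies.
R = 329.7·(73.56 − 60)^(-0.1332) = 329.7·13.56^(-0.1332) = 329.7·0.70662 = 232.971.
G = 288.1·(73.56 − 60)^(-0.07551) = 288.1·13.56^(-0.07551) = 288.1·0.82130 = 236.617.
B = 255 by definition for t > 66.
Rounded: (233, 237, 255).

(233, 237, 255)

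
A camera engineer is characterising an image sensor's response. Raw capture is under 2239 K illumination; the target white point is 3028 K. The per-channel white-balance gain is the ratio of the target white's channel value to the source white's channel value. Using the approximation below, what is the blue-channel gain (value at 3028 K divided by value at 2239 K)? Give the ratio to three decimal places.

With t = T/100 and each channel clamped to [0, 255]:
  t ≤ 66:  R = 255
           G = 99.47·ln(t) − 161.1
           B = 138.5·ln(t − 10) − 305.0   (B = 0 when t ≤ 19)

2.566

At 2239 K (t = 22.39):
  B = 138.5·ln(22.39 − 10) − 305.0 = 138.5·ln 12.39 − 305.0 = 138.5·2.5169 − 305.0 = 43.589.
At 3028 K (t = 30.28):
  B = 138.5·ln(30.28 − 10) − 305.0 = 138.5·ln 20.28 − 305.0 = 138.5·3.0096 − 305.0 = 111.834.
Gain = 111.834 / 43.589 = 2.5656 → 2.566.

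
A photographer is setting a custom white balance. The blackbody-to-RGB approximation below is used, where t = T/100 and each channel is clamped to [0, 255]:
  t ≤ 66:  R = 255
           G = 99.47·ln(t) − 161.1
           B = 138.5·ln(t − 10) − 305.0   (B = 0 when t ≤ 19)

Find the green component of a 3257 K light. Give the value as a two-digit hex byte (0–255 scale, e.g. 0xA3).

0xB9

t = 3257/100 = 32.57; the t ≤ 66 branch applies.
G = 99.47·ln 32.57 − 161.1 = 99.47·3.4834 − 161.1 = 185.393.
Rounded: 185; in hex, 0xB9.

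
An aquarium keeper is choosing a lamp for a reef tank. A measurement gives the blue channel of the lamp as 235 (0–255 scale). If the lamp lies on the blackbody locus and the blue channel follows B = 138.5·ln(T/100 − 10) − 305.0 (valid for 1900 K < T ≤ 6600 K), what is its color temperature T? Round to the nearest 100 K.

5900 K

ln(t − 10) = (235 + 305.0) / 138.5 = 3.8989.
t − 10 = e^3.8989 = 49.349, so t = 59.349.
T = 100·t = 5935 K → 5900 K to the nearest 100 K.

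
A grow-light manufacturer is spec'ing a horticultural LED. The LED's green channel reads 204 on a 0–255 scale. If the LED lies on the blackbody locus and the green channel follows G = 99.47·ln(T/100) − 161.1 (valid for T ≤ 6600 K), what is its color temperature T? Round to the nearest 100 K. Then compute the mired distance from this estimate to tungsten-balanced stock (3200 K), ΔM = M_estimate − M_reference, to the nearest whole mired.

-56 mireds

ln t = (204 + 161.1) / 99.47 = 3.6705.
t = e^3.6705 = 39.270.
T = 100·t = 3927 K → 3900 K to the nearest 100 K.
M_estimate = 10⁶/3900 = 256.41; M_reference = 10⁶/3200 = 312.50.
ΔM = 256.41 − 312.50 = -56.09 → -56 mireds.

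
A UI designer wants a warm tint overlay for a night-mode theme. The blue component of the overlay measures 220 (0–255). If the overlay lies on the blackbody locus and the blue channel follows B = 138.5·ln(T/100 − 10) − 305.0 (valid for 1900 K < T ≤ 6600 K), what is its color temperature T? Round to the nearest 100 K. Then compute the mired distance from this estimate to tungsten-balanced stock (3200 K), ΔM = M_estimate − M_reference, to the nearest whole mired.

-127 mireds

ln(t − 10) = (220 + 305.0) / 138.5 = 3.7906.
t − 10 = e^3.7906 = 44.284, so t = 54.284.
T = 100·t = 5428 K → 5400 K to the nearest 100 K.
M_estimate = 10⁶/5400 = 185.19; M_reference = 10⁶/3200 = 312.50.
ΔM = 185.19 − 312.50 = -127.31 → -127 mireds.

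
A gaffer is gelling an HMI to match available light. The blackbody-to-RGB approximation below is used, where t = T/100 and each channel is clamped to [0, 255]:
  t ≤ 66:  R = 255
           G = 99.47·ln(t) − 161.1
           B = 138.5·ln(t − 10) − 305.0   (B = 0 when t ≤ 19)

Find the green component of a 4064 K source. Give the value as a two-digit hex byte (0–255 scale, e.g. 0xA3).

t = 4064/100 = 40.64; the t ≤ 66 branch applies.
G = 99.47·ln 40.64 − 161.1 = 99.47·3.7048 − 161.1 = 207.412.
Rounded: 207; in hex, 0xCF.

0xCF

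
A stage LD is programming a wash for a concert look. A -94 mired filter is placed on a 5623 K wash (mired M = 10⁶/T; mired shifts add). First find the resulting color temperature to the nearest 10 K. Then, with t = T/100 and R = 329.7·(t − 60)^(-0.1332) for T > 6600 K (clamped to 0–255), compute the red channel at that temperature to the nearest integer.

191

M_in = 10⁶/5623 = 177.84; M_out = 177.84 + (-94) = 83.84.
T_out = 10⁶/83.84 = 11927.3 K → 11930 K; t = 119.3.
R = 329.7·(119.3 − 60)^(-0.1332) = 329.7·59.3^(-0.1332) = 329.7·0.58054 = 191.403.
Rounded: 191.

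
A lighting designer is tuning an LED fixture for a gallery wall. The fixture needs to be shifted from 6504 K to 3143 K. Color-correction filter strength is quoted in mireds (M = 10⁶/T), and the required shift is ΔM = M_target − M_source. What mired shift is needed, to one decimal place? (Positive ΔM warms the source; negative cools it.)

M_source = 10⁶/6504 = 153.752; M_target = 10⁶/3143 = 318.167.
ΔM = 318.167 − 153.752 = 164.416 → +164.4 mireds, a warming shift.

+164.4 mireds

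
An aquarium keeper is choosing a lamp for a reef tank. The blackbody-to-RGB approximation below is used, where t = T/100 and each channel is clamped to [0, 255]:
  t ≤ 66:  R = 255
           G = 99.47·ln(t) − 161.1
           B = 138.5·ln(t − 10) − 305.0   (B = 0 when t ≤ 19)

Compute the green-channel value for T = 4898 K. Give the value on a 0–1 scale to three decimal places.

0.886

t = 4898/100 = 48.98; the t ≤ 66 branch applies.
G = 99.47·ln 48.98 − 161.1 = 99.47·3.8914 − 161.1 = 225.979.
On a 0–1 scale: 225.979/255 = 0.8862 → 0.886.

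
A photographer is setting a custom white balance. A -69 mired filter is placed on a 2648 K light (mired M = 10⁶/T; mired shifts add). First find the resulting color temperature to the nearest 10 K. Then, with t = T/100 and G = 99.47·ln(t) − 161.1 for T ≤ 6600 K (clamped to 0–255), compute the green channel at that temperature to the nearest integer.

M_in = 10⁶/2648 = 377.64; M_out = 377.64 + (-69) = 308.64.
T_out = 10⁶/308.64 = 3240.0 K → 3240 K; t = 32.4.
G = 99.47·ln 32.4 − 161.1 = 99.47·3.4782 − 161.1 = 184.872.
Rounded: 185.

185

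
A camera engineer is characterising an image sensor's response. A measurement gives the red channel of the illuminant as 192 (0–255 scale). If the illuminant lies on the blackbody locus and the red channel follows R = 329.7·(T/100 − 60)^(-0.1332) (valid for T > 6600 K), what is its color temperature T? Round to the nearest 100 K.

(t − 60)^(-0.1332) = 192/329.7 = 0.58235.
t − 60 = 0.58235^(1/-0.1332) = 0.58235^(-7.508) = 57.929, so t = 117.929.
T = 100·t = 11793 K → 11800 K to the nearest 100 K.

11800 K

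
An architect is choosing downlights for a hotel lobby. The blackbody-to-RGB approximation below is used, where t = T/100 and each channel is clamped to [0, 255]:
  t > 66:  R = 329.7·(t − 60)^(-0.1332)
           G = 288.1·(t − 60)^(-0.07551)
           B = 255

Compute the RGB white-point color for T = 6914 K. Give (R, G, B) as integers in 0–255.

t = 6914/100 = 69.14; the t > 66 branch applies.
R = 329.7·(69.14 − 60)^(-0.1332) = 329.7·9.14^(-0.1332) = 329.7·0.74474 = 245.539.
G = 288.1·(69.14 − 60)^(-0.07551) = 288.1·9.14^(-0.07551) = 288.1·0.84613 = 243.771.
B = 255 by definition for t > 66.
Rounded: (246, 244, 255).

(246, 244, 255)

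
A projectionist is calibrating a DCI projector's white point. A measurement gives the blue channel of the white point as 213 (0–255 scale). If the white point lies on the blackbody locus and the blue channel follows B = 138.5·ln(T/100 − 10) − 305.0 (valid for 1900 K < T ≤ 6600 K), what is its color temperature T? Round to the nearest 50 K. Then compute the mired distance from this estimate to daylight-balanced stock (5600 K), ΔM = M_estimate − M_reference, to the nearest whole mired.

+14 mireds

ln(t − 10) = (213 + 305.0) / 138.5 = 3.7401.
t − 10 = e^3.7401 = 42.101, so t = 52.101.
T = 100·t = 5210 K → 5200 K to the nearest 50 K.
M_estimate = 10⁶/5200 = 192.31; M_reference = 10⁶/5600 = 178.57.
ΔM = 192.31 − 178.57 = 13.74 → +14 mireds.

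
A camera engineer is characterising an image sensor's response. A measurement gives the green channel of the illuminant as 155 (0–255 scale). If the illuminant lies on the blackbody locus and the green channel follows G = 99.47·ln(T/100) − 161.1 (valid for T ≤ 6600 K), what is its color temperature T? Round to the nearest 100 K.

2400 K

ln t = (155 + 161.1) / 99.47 = 3.1778.
t = e^3.1778 = 23.995.
T = 100·t = 2399 K → 2400 K to the nearest 100 K.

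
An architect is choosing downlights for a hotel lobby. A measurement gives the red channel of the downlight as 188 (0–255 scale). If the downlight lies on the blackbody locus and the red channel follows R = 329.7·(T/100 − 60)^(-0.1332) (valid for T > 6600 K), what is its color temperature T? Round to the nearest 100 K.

12800 K

(t − 60)^(-0.1332) = 188/329.7 = 0.57022.
t − 60 = 0.57022^(1/-0.1332) = 0.57022^(-7.508) = 67.848, so t = 127.848.
T = 100·t = 12785 K → 12800 K to the nearest 100 K.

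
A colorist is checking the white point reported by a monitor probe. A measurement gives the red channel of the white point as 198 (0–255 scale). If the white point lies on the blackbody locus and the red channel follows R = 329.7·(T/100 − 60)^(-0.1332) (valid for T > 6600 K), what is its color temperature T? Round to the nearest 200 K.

10600 K

(t − 60)^(-0.1332) = 198/329.7 = 0.60055.
t − 60 = 0.60055^(1/-0.1332) = 0.60055^(-7.508) = 45.980, so t = 105.980.
T = 100·t = 10598 K → 10600 K to the nearest 200 K.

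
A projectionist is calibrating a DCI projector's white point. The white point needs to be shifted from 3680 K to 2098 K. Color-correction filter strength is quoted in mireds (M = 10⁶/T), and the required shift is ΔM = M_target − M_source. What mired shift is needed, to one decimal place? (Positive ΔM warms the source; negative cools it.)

+204.9 mireds

M_source = 10⁶/3680 = 271.739; M_target = 10⁶/2098 = 476.644.
ΔM = 476.644 − 271.739 = 204.905 → +204.9 mireds, a warming shift.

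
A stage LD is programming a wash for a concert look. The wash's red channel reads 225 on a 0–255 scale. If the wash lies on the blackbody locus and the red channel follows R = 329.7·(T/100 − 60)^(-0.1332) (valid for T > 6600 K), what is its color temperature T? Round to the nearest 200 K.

7800 K

(t − 60)^(-0.1332) = 225/329.7 = 0.68244.
t − 60 = 0.68244^(1/-0.1332) = 0.68244^(-7.508) = 17.610, so t = 77.610.
T = 100·t = 7761 K → 7800 K to the nearest 200 K.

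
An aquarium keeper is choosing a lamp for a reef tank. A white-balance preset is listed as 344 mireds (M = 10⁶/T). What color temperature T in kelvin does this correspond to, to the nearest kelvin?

T = 10⁶ / 344 = 2906.98 K → 2907 K.

2907 K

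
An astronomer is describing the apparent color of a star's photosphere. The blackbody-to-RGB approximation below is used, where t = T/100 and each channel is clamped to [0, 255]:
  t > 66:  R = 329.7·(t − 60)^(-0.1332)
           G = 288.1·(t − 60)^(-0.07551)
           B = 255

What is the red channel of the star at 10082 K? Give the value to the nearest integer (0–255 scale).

201

t = 10082/100 = 100.82; the t > 66 branch applies.
R = 329.7·(100.82 − 60)^(-0.1332) = 329.7·40.82^(-0.1332) = 329.7·0.61014 = 201.164.
Rounded: 201.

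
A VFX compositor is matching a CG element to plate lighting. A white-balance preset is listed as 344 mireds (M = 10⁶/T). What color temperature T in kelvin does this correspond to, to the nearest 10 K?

2910 K

T = 10⁶ / 344 = 2906.98 K → 2910 K.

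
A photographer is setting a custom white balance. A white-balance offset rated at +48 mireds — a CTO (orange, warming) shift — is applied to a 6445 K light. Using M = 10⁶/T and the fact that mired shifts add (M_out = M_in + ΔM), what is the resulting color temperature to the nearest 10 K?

M_in = 10⁶/6445 = 155.16 mireds.
M_out = 155.16 + (+48) = 203.16 mireds.
T_out = 10⁶/203.16 = 4922.3 K → 4920 K.

4920 K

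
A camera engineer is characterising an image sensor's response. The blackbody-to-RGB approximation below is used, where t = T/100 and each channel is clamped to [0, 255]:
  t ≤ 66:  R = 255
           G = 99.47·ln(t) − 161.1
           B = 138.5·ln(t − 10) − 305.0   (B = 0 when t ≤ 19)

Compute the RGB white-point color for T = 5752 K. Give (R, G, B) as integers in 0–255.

(255, 242, 230)

t = 5752/100 = 57.52; the t ≤ 66 branch applies.
R = 255 by definition for t ≤ 66.
G = 99.47·ln 57.52 − 161.1 = 99.47·4.0521 − 161.1 = 241.966.
B = 138.5·ln(57.52 − 10) − 305.0 = 138.5·ln 47.52 − 305.0 = 138.5·3.8612 − 305.0 = 229.769.
Rounded: (255, 242, 230).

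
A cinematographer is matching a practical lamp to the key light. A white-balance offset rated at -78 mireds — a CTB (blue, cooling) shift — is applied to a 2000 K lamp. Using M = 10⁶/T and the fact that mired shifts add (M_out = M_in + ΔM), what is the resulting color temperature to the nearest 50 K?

M_in = 10⁶/2000 = 500.00 mireds.
M_out = 500.00 + (-78) = 422.00 mireds.
T_out = 10⁶/422.00 = 2369.7 K → 2350 K.

2350 K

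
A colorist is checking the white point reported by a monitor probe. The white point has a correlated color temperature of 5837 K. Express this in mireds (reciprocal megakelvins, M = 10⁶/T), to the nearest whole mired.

M = 10⁶ / 5837 = 171.321 → 171 mireds.

171 mireds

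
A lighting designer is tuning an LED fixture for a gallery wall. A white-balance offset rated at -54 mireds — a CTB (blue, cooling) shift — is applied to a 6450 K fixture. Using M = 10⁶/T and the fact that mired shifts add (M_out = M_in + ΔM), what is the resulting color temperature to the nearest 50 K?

9900 K

M_in = 10⁶/6450 = 155.04 mireds.
M_out = 155.04 + (-54) = 101.04 mireds.
T_out = 10⁶/101.04 = 9897.2 K → 9900 K.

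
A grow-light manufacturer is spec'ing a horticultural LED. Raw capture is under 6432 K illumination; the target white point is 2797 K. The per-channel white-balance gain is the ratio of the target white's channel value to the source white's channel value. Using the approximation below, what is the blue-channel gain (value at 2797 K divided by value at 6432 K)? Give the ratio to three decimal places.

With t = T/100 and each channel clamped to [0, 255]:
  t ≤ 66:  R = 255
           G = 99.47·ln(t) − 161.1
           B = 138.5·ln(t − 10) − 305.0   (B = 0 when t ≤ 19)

0.383

At 6432 K (t = 64.32):
  B = 138.5·ln(64.32 − 10) − 305.0 = 138.5·ln 54.32 − 305.0 = 138.5·3.9949 − 305.0 = 248.293.
At 2797 K (t = 27.97):
  B = 138.5·ln(27.97 − 10) − 305.0 = 138.5·ln 17.97 − 305.0 = 138.5·2.8887 − 305.0 = 95.085.
Gain = 95.085 / 248.293 = 0.3830 → 0.383.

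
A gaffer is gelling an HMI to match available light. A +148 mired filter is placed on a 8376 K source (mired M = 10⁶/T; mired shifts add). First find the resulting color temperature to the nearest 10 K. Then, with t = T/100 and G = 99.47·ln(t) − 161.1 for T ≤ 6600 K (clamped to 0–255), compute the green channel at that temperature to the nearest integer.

199

M_in = 10⁶/8376 = 119.39; M_out = 119.39 + (+148) = 267.39.
T_out = 10⁶/267.39 = 3739.9 K → 3740 K; t = 37.4.
G = 99.47·ln 37.4 − 161.1 = 99.47·3.6217 − 161.1 = 199.148.
Rounded: 199.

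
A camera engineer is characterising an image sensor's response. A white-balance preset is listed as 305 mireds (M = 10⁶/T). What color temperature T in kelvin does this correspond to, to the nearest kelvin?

T = 10⁶ / 305 = 3278.69 K → 3279 K.

3279 K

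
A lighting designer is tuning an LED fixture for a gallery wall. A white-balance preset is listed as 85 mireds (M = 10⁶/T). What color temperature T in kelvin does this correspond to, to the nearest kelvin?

T = 10⁶ / 85 = 11764.71 K → 11765 K.

11765 K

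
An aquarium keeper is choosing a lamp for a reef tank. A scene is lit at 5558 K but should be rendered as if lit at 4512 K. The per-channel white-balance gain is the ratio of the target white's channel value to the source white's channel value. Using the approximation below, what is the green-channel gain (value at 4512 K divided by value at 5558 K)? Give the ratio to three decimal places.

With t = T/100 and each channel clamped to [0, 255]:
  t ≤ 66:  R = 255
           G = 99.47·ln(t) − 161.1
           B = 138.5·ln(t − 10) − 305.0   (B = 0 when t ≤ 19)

0.913

At 5558 K (t = 55.58):
  G = 99.47·ln 55.58 − 161.1 = 99.47·4.0178 − 161.1 = 238.553.
At 4512 K (t = 45.12):
  G = 99.47·ln 45.12 − 161.1 = 99.47·3.8093 − 161.1 = 217.814.
Gain = 217.814 / 238.553 = 0.9131 → 0.913.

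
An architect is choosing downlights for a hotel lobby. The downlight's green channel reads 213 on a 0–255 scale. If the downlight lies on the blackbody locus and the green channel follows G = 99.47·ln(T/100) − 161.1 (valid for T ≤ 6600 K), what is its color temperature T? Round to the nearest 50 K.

4300 K

ln t = (213 + 161.1) / 99.47 = 3.7609.
t = e^3.7609 = 42.989.
T = 100·t = 4299 K → 4300 K to the nearest 50 K.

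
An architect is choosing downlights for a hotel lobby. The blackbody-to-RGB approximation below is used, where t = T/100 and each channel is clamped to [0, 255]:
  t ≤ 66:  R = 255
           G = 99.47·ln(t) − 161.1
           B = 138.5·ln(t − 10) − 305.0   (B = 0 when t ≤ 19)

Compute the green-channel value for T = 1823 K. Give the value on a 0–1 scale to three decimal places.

t = 1823/100 = 18.23; the t ≤ 66 branch applies.
G = 99.47·ln 18.23 − 161.1 = 99.47·2.9031 − 161.1 = 127.668.
On a 0–1 scale: 127.668/255 = 0.5007 → 0.501.

0.501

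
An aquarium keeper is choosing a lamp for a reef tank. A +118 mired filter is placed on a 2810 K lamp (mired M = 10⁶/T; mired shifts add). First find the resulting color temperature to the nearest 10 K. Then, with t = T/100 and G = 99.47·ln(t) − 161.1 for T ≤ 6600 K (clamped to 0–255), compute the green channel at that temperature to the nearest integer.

142

M_in = 10⁶/2810 = 355.87; M_out = 355.87 + (+118) = 473.87.
T_out = 10⁶/473.87 = 2110.3 K → 2110 K; t = 21.1.
G = 99.47·ln 21.1 − 161.1 = 99.47·3.0493 − 161.1 = 142.211.
Rounded: 142.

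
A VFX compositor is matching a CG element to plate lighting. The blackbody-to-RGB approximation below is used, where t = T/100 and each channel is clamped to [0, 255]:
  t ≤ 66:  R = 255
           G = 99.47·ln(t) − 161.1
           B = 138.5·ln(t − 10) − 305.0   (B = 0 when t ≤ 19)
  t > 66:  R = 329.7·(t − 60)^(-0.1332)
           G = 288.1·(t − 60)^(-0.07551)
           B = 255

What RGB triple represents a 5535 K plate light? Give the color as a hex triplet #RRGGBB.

t = 5535/100 = 55.35; the t ≤ 66 branch applies.
R = 255 by definition for t ≤ 66.
G = 99.47·ln 55.35 − 161.1 = 99.47·4.0137 − 161.1 = 238.140.
B = 138.5·ln(55.35 − 10) − 305.0 = 138.5·ln 45.35 − 305.0 = 138.5·3.8144 − 305.0 = 223.296.
Rounded: (255, 238, 223).
In hex: #FFEEDF.

#FFEEDF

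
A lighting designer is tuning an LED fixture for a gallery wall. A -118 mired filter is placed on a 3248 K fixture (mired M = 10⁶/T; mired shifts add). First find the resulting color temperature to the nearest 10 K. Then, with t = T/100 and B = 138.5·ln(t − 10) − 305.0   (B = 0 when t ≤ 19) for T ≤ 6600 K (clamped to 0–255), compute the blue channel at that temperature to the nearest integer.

215

M_in = 10⁶/3248 = 307.88; M_out = 307.88 + (-118) = 189.88.
T_out = 10⁶/189.88 = 5266.4 K → 5270 K; t = 52.7.
B = 138.5·ln(52.7 − 10) − 305.0 = 138.5·ln 42.7 − 305.0 = 138.5·3.7542 − 305.0 = 214.957.
Rounded: 215.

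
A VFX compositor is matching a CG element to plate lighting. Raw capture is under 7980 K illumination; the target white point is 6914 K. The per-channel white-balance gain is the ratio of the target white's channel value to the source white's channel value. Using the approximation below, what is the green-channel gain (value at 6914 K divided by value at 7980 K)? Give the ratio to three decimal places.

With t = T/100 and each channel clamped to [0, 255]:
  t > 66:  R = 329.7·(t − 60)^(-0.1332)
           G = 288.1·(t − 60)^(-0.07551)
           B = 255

1.060

At 7980 K (t = 79.8):
  G = 288.1·(79.8 − 60)^(-0.07551) = 288.1·19.8^(-0.07551) = 288.1·0.79816 = 229.949.
At 6914 K (t = 69.14):
  G = 288.1·(69.14 − 60)^(-0.07551) = 288.1·9.14^(-0.07551) = 288.1·0.84613 = 243.771.
Gain = 243.771 / 229.949 = 1.0601 → 1.060.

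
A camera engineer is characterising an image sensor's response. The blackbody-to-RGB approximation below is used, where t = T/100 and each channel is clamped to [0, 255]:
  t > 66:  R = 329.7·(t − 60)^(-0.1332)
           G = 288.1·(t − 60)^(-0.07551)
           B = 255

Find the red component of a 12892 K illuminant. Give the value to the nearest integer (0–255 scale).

t = 12892/100 = 128.92; the t > 66 branch applies.
R = 329.7·(128.92 − 60)^(-0.1332) = 329.7·68.92^(-0.1332) = 329.7·0.56903 = 187.608.
Rounded: 188.

188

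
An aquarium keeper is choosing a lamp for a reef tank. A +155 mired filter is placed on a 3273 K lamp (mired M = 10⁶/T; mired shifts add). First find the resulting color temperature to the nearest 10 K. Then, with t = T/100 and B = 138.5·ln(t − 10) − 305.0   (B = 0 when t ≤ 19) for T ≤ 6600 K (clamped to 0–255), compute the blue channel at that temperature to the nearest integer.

36

M_in = 10⁶/3273 = 305.53; M_out = 305.53 + (+155) = 460.53.
T_out = 10⁶/460.53 = 2171.4 K → 2170 K; t = 21.7.
B = 138.5·ln(21.7 − 10) − 305.0 = 138.5·ln 11.7 − 305.0 = 138.5·2.4596 − 305.0 = 35.653.
Rounded: 36.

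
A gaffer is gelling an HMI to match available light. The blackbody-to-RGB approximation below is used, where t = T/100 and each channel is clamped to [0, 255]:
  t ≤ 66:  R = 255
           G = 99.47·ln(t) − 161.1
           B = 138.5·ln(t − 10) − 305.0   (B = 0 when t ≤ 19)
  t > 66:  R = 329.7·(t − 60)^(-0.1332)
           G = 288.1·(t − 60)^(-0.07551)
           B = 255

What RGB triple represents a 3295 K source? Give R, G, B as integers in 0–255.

R=255, G=187, B=129

t = 3295/100 = 32.95; the t ≤ 66 branch applies.
R = 255 by definition for t ≤ 66.
G = 99.47·ln 32.95 − 161.1 = 99.47·3.4950 − 161.1 = 186.547.
B = 138.5·ln(32.95 − 10) − 305.0 = 138.5·ln 22.95 − 305.0 = 138.5·3.1333 − 305.0 = 128.965.
Rounded: (255, 187, 129).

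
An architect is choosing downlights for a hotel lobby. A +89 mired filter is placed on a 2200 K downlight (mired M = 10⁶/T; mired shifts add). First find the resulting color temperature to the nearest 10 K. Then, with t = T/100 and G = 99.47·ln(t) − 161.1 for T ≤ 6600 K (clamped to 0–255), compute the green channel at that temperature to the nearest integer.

M_in = 10⁶/2200 = 454.55; M_out = 454.55 + (+89) = 543.55.
T_out = 10⁶/543.55 = 1839.8 K → 1840 K; t = 18.4.
G = 99.47·ln 18.4 − 161.1 = 99.47·2.9124 − 161.1 = 128.592.
Rounded: 129.

129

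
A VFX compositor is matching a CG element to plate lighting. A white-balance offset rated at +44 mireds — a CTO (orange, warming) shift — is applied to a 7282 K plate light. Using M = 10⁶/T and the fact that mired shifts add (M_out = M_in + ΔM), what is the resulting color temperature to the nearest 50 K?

M_in = 10⁶/7282 = 137.32 mireds.
M_out = 137.32 + (+44) = 181.32 mireds.
T_out = 10⁶/181.32 = 5515.0 K → 5500 K.

5500 K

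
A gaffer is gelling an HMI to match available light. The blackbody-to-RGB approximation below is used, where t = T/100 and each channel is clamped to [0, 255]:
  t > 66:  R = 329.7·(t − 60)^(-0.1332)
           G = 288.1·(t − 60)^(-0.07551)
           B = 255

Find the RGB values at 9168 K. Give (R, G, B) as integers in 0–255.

t = 9168/100 = 91.68; the t > 66 branch applies.
R = 329.7·(91.68 − 60)^(-0.1332) = 329.7·31.68^(-0.1332) = 329.7·0.63110 = 208.072.
G = 288.1·(91.68 − 60)^(-0.07551) = 288.1·31.68^(-0.07551) = 288.1·0.77033 = 221.932.
B = 255 by definition for t > 66.
Rounded: (208, 222, 255).

(208, 222, 255)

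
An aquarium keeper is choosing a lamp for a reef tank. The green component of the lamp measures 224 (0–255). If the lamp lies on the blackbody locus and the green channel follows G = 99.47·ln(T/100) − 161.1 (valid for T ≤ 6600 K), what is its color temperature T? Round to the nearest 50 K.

4800 K

ln t = (224 + 161.1) / 99.47 = 3.8715.
t = e^3.8715 = 48.015.
T = 100·t = 4802 K → 4800 K to the nearest 50 K.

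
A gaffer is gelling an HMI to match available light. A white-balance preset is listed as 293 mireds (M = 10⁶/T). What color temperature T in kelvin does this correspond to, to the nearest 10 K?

T = 10⁶ / 293 = 3412.97 K → 3410 K.

3410 K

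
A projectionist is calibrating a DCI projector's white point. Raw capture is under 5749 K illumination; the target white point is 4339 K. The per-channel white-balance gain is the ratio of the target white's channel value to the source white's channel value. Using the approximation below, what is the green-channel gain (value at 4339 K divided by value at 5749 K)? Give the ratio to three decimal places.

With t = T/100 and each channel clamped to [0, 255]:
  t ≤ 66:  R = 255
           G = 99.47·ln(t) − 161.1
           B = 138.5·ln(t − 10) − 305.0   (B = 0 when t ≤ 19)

0.884

At 5749 K (t = 57.49):
  G = 99.47·ln 57.49 − 161.1 = 99.47·4.0516 − 161.1 = 241.914.
At 4339 K (t = 43.39):
  G = 99.47·ln 43.39 − 161.1 = 99.47·3.7702 − 161.1 = 213.925.
Gain = 213.925 / 241.914 = 0.8843 → 0.884.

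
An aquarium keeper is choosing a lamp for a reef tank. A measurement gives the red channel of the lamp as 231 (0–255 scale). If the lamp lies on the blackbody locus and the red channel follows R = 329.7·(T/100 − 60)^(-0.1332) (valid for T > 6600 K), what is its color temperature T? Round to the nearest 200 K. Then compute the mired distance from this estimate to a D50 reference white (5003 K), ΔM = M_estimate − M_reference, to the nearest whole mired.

(t − 60)^(-0.1332) = 231/329.7 = 0.70064.
t − 60 = 0.70064^(1/-0.1332) = 0.70064^(-7.508) = 14.453, so t = 74.453.
T = 100·t = 7445 K → 7400 K to the nearest 200 K.
M_estimate = 10⁶/7400 = 135.14; M_reference = 10⁶/5003 = 199.88.
ΔM = 135.14 − 199.88 = -64.74 → -65 mireds.

-65 mireds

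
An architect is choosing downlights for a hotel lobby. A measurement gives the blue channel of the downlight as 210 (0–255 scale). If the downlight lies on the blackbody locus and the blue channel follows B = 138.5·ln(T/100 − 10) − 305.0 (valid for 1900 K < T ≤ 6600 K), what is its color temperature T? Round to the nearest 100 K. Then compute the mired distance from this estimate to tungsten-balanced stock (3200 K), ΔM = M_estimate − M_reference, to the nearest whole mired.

-116 mireds

ln(t − 10) = (210 + 305.0) / 138.5 = 3.7184.
t − 10 = e^3.7184 = 41.199, so t = 51.199.
T = 100·t = 5120 K → 5100 K to the nearest 100 K.
M_estimate = 10⁶/5100 = 196.08; M_reference = 10⁶/3200 = 312.50.
ΔM = 196.08 − 312.50 = -116.42 → -116 mireds.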